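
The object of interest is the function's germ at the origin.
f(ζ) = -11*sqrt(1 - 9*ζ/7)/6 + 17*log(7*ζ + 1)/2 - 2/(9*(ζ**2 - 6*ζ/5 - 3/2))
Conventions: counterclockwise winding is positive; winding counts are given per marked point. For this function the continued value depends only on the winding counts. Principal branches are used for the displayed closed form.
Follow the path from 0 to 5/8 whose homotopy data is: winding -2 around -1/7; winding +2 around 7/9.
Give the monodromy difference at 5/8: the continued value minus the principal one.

Continued minus principal equals -(34)*pi*i.

The rational part is single-valued and drops out of the difference; each branch term changes only by its own monodromy.
(-11/6)*sqrt(1 - ζ/(7/9)): winding +2 is even, the square root returns to the same sheet, contribution 0.
(17/2)*log(1 - ζ/(-1/7)): each positive loop around -1/7 adds 2*pi*i to the log, so winding -2 contributes (17/2)*(-2)*2*pi*i = -(34)*pi*i.
Summing the contributions at ζ = 5/8 gives -(34)*pi*i.


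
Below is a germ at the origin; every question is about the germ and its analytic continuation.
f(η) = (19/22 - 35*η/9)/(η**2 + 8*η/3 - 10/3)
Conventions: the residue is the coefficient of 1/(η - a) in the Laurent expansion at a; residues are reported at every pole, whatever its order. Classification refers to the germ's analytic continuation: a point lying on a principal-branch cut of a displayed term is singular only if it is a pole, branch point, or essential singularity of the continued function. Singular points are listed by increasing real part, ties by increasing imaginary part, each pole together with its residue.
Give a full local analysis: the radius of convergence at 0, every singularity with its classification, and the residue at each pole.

Denominator factor (η**2 + 8*η/3 - 10/3): discriminant 184/9, real irrational roots -4/3 + (1/3)*sqrt(46) and -4/3 - (1/3)*sqrt(46); poles of order 1, moduli -4/3 + (1/3)*sqrt(46) and 4/3 + (1/3)*sqrt(46).
The radius of convergence is the smallest modulus among the singular points: -4/3 + (1/3)*sqrt(46).
The factor η**2 + 8*η/3 - 10/3 splits as (η - a)(η - a') with a = -4/3 - (1/3)*sqrt(46), a' = -4/3 + (1/3)*sqrt(46). At the order-1 pole a set g(η) = (η - a)*f(η) = [19/22 - 35*η/9] / (η - a').
Simple pole: residue = g(a) at a = -4/3 - (1/3)*sqrt(46), which is -35/18 - (3593/18216)*sqrt(46).
The factor η**2 + 8*η/3 - 10/3 splits as (η - a)(η - a') with a = -4/3 + (1/3)*sqrt(46), a' = -4/3 - (1/3)*sqrt(46). At the order-1 pole a set g(η) = (η - a)*f(η) = [19/22 - 35*η/9] / (η - a').
Simple pole: residue = g(a) at a = -4/3 + (1/3)*sqrt(46), which is -35/18 + (3593/18216)*sqrt(46).
List the singular points by increasing real part (a conjugate pair: the negative imaginary part first).

Radius of convergence at 0: -4/3 + (1/3)*sqrt(46).
At -4/3 - (1/3)*sqrt(46): a pole of order 1; residue -35/18 - (3593/18216)*sqrt(46).
At -4/3 + (1/3)*sqrt(46): a pole of order 1; residue -35/18 + (3593/18216)*sqrt(46).


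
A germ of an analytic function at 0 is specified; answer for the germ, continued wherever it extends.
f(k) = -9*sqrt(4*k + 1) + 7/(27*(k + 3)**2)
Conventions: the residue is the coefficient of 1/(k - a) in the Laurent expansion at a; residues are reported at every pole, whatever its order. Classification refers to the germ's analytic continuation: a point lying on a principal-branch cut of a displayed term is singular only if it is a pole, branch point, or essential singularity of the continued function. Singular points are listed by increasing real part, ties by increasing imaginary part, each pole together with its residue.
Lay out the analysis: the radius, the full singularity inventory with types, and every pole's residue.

Denominator factor (k + 3)^2: pole of order 2 at -3, modulus 3.
Branch term (-9)*sqrt(1 - k/(-1/4)): its argument vanishes at k = -1/4, a square-root branch point, modulus 1/4.
The radius of convergence is the smallest modulus among the singular points: 1/4.
The branch term is analytic at -3 and contributes nothing to the residue; only the rational part matters.
At the order-2 pole -3 set g(k) = (k - (-3))^2*(rational part) = 7/27.
Order-2 pole: residue = g'(a); g'(-3) = 0, so the residue is 0.
List the singular points by increasing real part (a conjugate pair: the negative imaginary part first).

Radius of convergence at 0: 1/4.
At -3: a pole of order 2; residue 0.
At -1/4: an algebraic (square-root) branch point.


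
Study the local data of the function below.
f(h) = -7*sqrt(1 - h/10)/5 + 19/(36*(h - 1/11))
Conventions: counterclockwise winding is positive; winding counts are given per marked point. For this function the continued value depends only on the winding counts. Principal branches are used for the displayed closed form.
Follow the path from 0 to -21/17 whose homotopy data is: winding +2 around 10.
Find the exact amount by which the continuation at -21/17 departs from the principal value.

The rational part is single-valued and drops out of the difference; each branch term changes only by its own monodromy.
(-7/5)*sqrt(1 - h/(10)): winding +2 is even, the square root returns to the same sheet, contribution 0.
Summing the contributions at h = -21/17 gives 0.

Continued minus principal equals 0.


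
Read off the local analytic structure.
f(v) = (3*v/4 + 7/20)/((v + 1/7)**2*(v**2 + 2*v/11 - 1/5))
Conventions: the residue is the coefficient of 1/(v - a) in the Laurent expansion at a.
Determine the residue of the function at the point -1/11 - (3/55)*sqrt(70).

The factor v**2 + 2*v/11 - 1/5 splits as (v - a)(v - a') with a = -1/11 - (3/55)*sqrt(70), a' = -1/11 + (3/55)*sqrt(70). At the order-1 pole a set g(v) = (v - a)*f(v) = [(3*v/4 + 7/20)/(v + 1/7)**2] / (v - a').
Simple pole: residue = g(a) at a = -1/11 - (3/55)*sqrt(70), which is 1873025/1227664 - (493339/3682992)*sqrt(70).

The residue is 1873025/1227664 - (493339/3682992)*sqrt(70).


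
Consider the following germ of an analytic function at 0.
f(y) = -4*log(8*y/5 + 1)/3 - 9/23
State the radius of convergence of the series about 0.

The radius of convergence is 5/8.

Branch term (-4/3)*log(1 - y/(-5/8)): its argument vanishes at y = -5/8, a logarithmic branch point, modulus 5/8.
The radius of convergence is the smallest modulus among the singular points: 5/8.


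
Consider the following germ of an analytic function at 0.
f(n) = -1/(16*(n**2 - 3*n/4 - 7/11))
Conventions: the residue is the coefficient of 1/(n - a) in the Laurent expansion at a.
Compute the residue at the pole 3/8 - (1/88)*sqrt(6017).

The residue is (1/2188)*sqrt(6017).

The factor n**2 - 3*n/4 - 7/11 splits as (n - a)(n - a') with a = 3/8 - (1/88)*sqrt(6017), a' = 3/8 + (1/88)*sqrt(6017). At the order-1 pole a set g(n) = (n - a)*f(n) = [-1/16] / (n - a').
Simple pole: residue = g(a) at a = 3/8 - (1/88)*sqrt(6017), which is (1/2188)*sqrt(6017).


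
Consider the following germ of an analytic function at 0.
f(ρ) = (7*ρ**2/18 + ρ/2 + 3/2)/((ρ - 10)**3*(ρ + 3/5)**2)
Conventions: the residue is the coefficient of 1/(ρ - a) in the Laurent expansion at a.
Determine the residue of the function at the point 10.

The residue is 8200/23671443.

At the order-3 pole 10 set g(ρ) = (ρ - (10))^3*f(ρ) = (7*ρ**2/18 + ρ/2 + 3/2)/(ρ + 3/5)**2.
Order-3 pole: residue = g''(a)/2; g''(10) = 16400/23671443, so the residue is 8200/23671443.


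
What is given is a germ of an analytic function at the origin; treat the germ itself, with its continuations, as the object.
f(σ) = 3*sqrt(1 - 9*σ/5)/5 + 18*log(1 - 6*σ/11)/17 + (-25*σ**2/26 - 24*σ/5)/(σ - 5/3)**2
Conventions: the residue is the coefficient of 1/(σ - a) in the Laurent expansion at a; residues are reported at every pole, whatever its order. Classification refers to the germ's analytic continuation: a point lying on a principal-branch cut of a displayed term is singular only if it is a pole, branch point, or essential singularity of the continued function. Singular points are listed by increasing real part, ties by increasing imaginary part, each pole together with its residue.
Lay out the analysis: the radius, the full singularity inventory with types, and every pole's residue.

Denominator factor (σ - 5/3)^2: pole of order 2 at 5/3, modulus 5/3.
Branch term (18/17)*log(1 - σ/(11/6)): its argument vanishes at σ = 11/6, a logarithmic branch point, modulus 11/6.
Branch term (3/5)*sqrt(1 - σ/(5/9)): its argument vanishes at σ = 5/9, a square-root branch point, modulus 5/9.
The radius of convergence is the smallest modulus among the singular points: 5/9.
The branch terms are analytic at 5/3 and contribute nothing to the residue; only the rational part matters.
At the order-2 pole 5/3 set g(σ) = (σ - (5/3))^2*(rational part) = -25*σ**2/26 - 24*σ/5.
Order-2 pole: residue = g'(a); g'(5/3) = -1561/195, so the residue is -1561/195.
List the singular points by increasing real part (a conjugate pair: the negative imaginary part first).

Radius of convergence at 0: 5/9.
At 5/9: an algebraic (square-root) branch point.
At 5/3: a pole of order 2; residue -1561/195.
At 11/6: a logarithmic branch point.


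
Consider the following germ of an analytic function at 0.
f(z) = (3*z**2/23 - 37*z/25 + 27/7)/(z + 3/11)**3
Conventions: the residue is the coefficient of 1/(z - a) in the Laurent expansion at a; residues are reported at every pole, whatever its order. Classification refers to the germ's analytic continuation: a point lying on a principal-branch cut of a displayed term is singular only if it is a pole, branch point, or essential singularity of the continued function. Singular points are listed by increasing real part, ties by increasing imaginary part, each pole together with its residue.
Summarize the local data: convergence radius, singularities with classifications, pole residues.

Radius of convergence at 0: 3/11.
At -3/11: a pole of order 3; residue 3/23.

Denominator factor (z + 3/11)^3: pole of order 3 at -3/11, modulus 3/11.
The radius of convergence is the smallest modulus among the singular points: 3/11.
At the order-3 pole -3/11 set g(z) = (z - (-3/11))^3*f(z) = 3*z**2/23 - 37*z/25 + 27/7.
Order-3 pole: residue = g''(a)/2; g''(-3/11) = 6/23, so the residue is 3/23.


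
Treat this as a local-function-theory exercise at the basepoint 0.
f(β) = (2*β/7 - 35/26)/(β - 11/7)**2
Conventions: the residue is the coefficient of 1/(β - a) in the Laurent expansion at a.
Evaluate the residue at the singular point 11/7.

The residue is 2/7.

At the order-2 pole 11/7 set g(β) = (β - (11/7))^2*f(β) = 2*β/7 - 35/26.
Order-2 pole: residue = g'(a); g'(11/7) = 2/7, so the residue is 2/7.


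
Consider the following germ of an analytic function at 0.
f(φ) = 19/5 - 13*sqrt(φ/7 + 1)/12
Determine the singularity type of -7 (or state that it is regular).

The point is an algebraic (square-root) branch point.

The term (-13/12)*sqrt(1 - φ/(-7)) has argument 1 - -7/(-7) = 0 at -7: a square-root (algebraic, two-sheeted) branch point; the remaining terms are analytic or single-valued there.


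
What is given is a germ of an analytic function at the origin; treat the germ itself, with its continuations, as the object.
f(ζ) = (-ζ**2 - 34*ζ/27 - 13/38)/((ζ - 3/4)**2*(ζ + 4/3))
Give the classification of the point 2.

The point is a regular point.

Denominator factors: ζ + 4/3 = 10/3 at ζ = 2; ζ - 3/4 = 5/4 at ζ = 2 — none vanishes.
So the germ continues analytically to 2.


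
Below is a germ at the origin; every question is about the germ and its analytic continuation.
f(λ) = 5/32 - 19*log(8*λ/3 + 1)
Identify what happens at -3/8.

The point is a logarithmic branch point.

The term (-19)*log(1 - λ/(-3/8)) has argument 1 - -3/8/(-3/8) = 0 at -3/8: a logarithmic (infinitely-sheeted) branch point; the remaining terms are analytic or single-valued there.


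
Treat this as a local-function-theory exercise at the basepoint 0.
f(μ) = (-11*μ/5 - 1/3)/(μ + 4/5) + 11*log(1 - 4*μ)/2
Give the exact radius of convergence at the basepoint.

The radius of convergence is 1/4.

Denominator factor (μ + 4/5): pole of order 1 at -4/5, modulus 4/5.
Branch term (11/2)*log(1 - μ/(1/4)): its argument vanishes at μ = 1/4, a logarithmic branch point, modulus 1/4.
The radius of convergence is the smallest modulus among the singular points: 1/4.


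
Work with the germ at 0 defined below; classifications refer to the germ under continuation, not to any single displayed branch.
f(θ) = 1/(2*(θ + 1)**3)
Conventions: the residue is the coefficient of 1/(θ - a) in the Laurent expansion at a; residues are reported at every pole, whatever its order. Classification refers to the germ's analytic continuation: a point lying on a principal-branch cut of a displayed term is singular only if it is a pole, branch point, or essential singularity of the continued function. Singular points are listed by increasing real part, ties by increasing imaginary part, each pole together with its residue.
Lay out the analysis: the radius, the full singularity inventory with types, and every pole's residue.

Radius of convergence at 0: 1.
At -1: a pole of order 3; residue 0.

Denominator factor (θ + 1)^3: pole of order 3 at -1, modulus 1.
The radius of convergence is the smallest modulus among the singular points: 1.
At the order-3 pole -1 set g(θ) = (θ - (-1))^3*f(θ) = 1/2.
Order-3 pole: residue = g''(a)/2; g''(-1) = 0, so the residue is 0.


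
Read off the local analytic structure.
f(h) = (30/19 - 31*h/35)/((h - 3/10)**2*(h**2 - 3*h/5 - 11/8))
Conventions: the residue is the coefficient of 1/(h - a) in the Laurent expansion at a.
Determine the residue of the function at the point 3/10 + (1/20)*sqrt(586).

The factor h**2 - 3*h/5 - 11/8 splits as (h - a)(h - a') with a = 3/10 + (1/20)*sqrt(586), a' = 3/10 - (1/20)*sqrt(586). At the order-1 pole a set g(h) = (h - a)*f(h) = [(30/19 - 31*h/35)/(h - 3/10)**2] / (h - a').
Simple pole: residue = g(a) at a = 3/10 + (1/20)*sqrt(586), which is -620/2051 + (174660/11417917)*sqrt(586).

The residue is -620/2051 + (174660/11417917)*sqrt(586).


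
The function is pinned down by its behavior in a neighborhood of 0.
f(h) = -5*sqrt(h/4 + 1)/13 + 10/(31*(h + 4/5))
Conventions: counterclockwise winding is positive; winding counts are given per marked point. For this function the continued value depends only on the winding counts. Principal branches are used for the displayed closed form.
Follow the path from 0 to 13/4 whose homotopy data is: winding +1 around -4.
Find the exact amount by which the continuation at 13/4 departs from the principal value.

The rational part is single-valued and drops out of the difference; each branch term changes only by its own monodromy.
(-5/13)*sqrt(1 - h/(-4)): winding +1 is odd, the square root flips sign, contributing -2*(-5/13)*sqrt(1 - (13/4)/(-4)) = -2*(-5/13)*sqrt(29/16) = (5/26)*sqrt(29).
Summing the contributions at h = 13/4 gives (5/26)*sqrt(29).

Continued minus principal equals (5/26)*sqrt(29).


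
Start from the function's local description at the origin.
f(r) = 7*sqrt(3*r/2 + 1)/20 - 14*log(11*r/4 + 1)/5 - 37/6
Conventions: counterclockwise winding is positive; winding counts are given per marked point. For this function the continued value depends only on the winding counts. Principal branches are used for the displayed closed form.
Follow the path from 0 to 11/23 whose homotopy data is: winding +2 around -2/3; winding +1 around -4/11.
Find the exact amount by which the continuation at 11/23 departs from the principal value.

The rational part is single-valued and drops out of the difference; each branch term changes only by its own monodromy.
(-14/5)*log(1 - r/(-4/11)): each positive loop around -4/11 adds 2*pi*i to the log, so winding +1 contributes (-14/5)*(1)*2*pi*i = -(28/5)*pi*i.
(7/20)*sqrt(1 - r/(-2/3)): winding +2 is even, the square root returns to the same sheet, contribution 0.
Summing the contributions at r = 11/23 gives -(28/5)*pi*i.

Continued minus principal equals -(28/5)*pi*i.


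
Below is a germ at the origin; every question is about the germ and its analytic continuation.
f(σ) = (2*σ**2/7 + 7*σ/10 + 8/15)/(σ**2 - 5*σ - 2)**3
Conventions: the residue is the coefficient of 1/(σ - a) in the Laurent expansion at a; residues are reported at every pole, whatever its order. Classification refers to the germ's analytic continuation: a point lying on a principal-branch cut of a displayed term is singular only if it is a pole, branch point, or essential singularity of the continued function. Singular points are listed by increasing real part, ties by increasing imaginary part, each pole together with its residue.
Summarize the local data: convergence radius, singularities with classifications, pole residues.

Denominator factor (σ**2 - 5*σ - 2)^3: discriminant 33, real irrational roots 5/2 + (1/2)*sqrt(33) and 5/2 - (1/2)*sqrt(33); poles of order 3, moduli 5/2 + (1/2)*sqrt(33) and -5/2 + (1/2)*sqrt(33).
The radius of convergence is the smallest modulus among the singular points: -5/2 + (1/2)*sqrt(33).
The factor σ**2 - 5*σ - 2 splits as (σ - a)(σ - a') with a = 5/2 - (1/2)*sqrt(33), a' = 5/2 + (1/2)*sqrt(33). At the order-3 pole a set g(σ) = (σ - a)^3*f(σ) = [2*σ**2/7 + 7*σ/10 + 8/15] / (σ - a')^3.
Order-3 pole: residue = g''(a)/2; g''(5/2 - (1/2)*sqrt(33)) = -(197/179685)*sqrt(33), so the residue is -(197/359370)*sqrt(33).
The factor σ**2 - 5*σ - 2 splits as (σ - a)(σ - a') with a = 5/2 + (1/2)*sqrt(33), a' = 5/2 - (1/2)*sqrt(33). At the order-3 pole a set g(σ) = (σ - a)^3*f(σ) = [2*σ**2/7 + 7*σ/10 + 8/15] / (σ - a')^3.
Order-3 pole: residue = g''(a)/2; g''(5/2 + (1/2)*sqrt(33)) = (197/179685)*sqrt(33), so the residue is (197/359370)*sqrt(33).
List the singular points by increasing real part (a conjugate pair: the negative imaginary part first).

Radius of convergence at 0: -5/2 + (1/2)*sqrt(33).
At 5/2 - (1/2)*sqrt(33): a pole of order 3; residue -(197/359370)*sqrt(33).
At 5/2 + (1/2)*sqrt(33): a pole of order 3; residue (197/359370)*sqrt(33).


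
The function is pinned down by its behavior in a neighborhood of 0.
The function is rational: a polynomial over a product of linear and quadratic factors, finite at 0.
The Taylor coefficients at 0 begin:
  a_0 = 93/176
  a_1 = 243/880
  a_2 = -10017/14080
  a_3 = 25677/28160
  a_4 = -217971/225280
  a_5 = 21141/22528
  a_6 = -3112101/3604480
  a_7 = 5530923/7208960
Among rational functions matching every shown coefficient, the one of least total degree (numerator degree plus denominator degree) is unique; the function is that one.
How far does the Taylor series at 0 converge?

No rational of total degree below 3 reproduces all 8 coefficients; solving the [1/2] Pade equations on them gives f(ψ) = (19*ψ/10 + 31/33)/(ψ + 4/3)**2, whose expansion matches every shown term.
Denominator factor (ψ + 4/3)^2: pole of order 2 at -4/3, modulus 4/3.
The radius of convergence is the smallest modulus among the singular points: 4/3.

The radius of convergence is 4/3.


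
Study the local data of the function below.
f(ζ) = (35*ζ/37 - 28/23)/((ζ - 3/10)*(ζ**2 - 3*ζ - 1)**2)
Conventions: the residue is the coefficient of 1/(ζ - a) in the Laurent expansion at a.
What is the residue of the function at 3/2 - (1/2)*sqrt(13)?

The factor ζ**2 - 3*ζ - 1 splits as (ζ - a)(ζ - a') with a = 3/2 - (1/2)*sqrt(13), a' = 3/2 + (1/2)*sqrt(13). At the order-2 pole a set g(ζ) = (ζ - a)^2*f(ζ) = [(35*ζ/37 - 28/23)/(ζ - 3/10)] / (ζ - a')^2.
Order-2 pole: residue = g'(a); g'(3/2 - (1/2)*sqrt(13)) = 3972500/27879611 + (211200290/4711654259)*sqrt(13), so the residue is 3972500/27879611 + (211200290/4711654259)*sqrt(13).

The residue is 3972500/27879611 + (211200290/4711654259)*sqrt(13).


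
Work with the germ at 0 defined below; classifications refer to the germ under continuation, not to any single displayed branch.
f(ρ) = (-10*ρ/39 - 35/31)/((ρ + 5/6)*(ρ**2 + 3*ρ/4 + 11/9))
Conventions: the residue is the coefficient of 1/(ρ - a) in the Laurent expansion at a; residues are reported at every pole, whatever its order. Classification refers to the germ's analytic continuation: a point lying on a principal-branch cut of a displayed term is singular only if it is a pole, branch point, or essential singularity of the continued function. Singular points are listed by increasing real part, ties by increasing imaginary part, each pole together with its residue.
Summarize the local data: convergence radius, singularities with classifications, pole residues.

Radius of convergence at 0: 5/6.
At -5/6: a pole of order 1; residue -26560/37479.
At (-3/8) - ((1/24)*sqrt(623))*i: a pole of order 1; residue (13280/37479) - ((261400/23349417)*sqrt(623))*i.
At (-3/8) + ((1/24)*sqrt(623))*i: a pole of order 1; residue (13280/37479) + ((261400/23349417)*sqrt(623))*i.

Denominator factor (ρ + 5/6): pole of order 1 at -5/6, modulus 5/6.
Denominator factor (ρ**2 + 3*ρ/4 + 11/9): discriminant -623/144, complex-conjugate roots (-3/8) + ((1/24)*sqrt(623))*i and (-3/8) - ((1/24)*sqrt(623))*i; poles of order 1, moduli (1/3)*sqrt(11) and (1/3)*sqrt(11).
The radius of convergence is the smallest modulus among the singular points: 5/6.
At the order-1 pole -5/6 set g(ρ) = (ρ - (-5/6))*f(ρ) = (-10*ρ/39 - 35/31)/(ρ**2 + 3*ρ/4 + 11/9).
Simple pole: residue = g(a) at a = -5/6, which is -26560/37479.
The factor ρ**2 + 3*ρ/4 + 11/9 splits as (ρ - a)(ρ - a') with a = (-3/8) - ((1/24)*sqrt(623))*i, a' = (-3/8) + ((1/24)*sqrt(623))*i. At the order-1 pole a set g(ρ) = (ρ - a)*f(ρ) = [(-10*ρ/39 - 35/31)/(ρ + 5/6)] / (ρ - a').
Simple pole: residue = g(a) at a = (-3/8) - ((1/24)*sqrt(623))*i, which is (13280/37479) - ((261400/23349417)*sqrt(623))*i.
The factor ρ**2 + 3*ρ/4 + 11/9 splits as (ρ - a)(ρ - a') with a = (-3/8) + ((1/24)*sqrt(623))*i, a' = (-3/8) - ((1/24)*sqrt(623))*i. At the order-1 pole a set g(ρ) = (ρ - a)*f(ρ) = [(-10*ρ/39 - 35/31)/(ρ + 5/6)] / (ρ - a').
Simple pole: residue = g(a) at a = (-3/8) + ((1/24)*sqrt(623))*i, which is (13280/37479) + ((261400/23349417)*sqrt(623))*i.
List the singular points by increasing real part (a conjugate pair: the negative imaginary part first).


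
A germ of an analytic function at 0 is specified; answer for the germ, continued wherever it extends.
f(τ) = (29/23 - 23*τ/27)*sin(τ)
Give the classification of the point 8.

The point is a regular point.

There is no denominator, hence no pole anywhere.
The factor sin(τ) is entire.
So the germ continues analytically to 8.


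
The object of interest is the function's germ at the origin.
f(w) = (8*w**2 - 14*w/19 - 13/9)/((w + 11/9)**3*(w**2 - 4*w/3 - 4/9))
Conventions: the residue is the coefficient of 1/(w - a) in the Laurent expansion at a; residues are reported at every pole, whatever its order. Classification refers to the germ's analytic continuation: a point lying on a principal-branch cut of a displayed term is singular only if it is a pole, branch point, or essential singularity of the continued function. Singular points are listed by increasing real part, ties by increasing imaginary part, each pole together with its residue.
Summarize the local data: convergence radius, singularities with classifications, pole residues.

Radius of convergence at 0: -2/3 + (2/3)*sqrt(2).
At -11/9: a pole of order 3; residue -158758947/194147947.
At 2/3 - (2/3)*sqrt(2): a pole of order 1; residue 158758947/388295894 - (15073047/1553183576)*sqrt(2).
At 2/3 + (2/3)*sqrt(2): a pole of order 1; residue 158758947/388295894 + (15073047/1553183576)*sqrt(2).

Denominator factor (w**2 - 4*w/3 - 4/9): discriminant 32/9, real irrational roots 2/3 + (2/3)*sqrt(2) and 2/3 - (2/3)*sqrt(2); poles of order 1, moduli 2/3 + (2/3)*sqrt(2) and -2/3 + (2/3)*sqrt(2).
Denominator factor (w + 11/9)^3: pole of order 3 at -11/9, modulus 11/9.
The radius of convergence is the smallest modulus among the singular points: -2/3 + (2/3)*sqrt(2).
At the order-3 pole -11/9 set g(w) = (w - (-11/9))^3*f(w) = (8*w**2 - 14*w/19 - 13/9)/(w**2 - 4*w/3 - 4/9).
Order-3 pole: residue = g''(a)/2; g''(-11/9) = -317517894/194147947, so the residue is -158758947/194147947.
The factor w**2 - 4*w/3 - 4/9 splits as (w - a)(w - a') with a = 2/3 - (2/3)*sqrt(2), a' = 2/3 + (2/3)*sqrt(2). At the order-1 pole a set g(w) = (w - a)*f(w) = [(8*w**2 - 14*w/19 - 13/9)/(w + 11/9)**3] / (w - a').
Simple pole: residue = g(a) at a = 2/3 - (2/3)*sqrt(2), which is 158758947/388295894 - (15073047/1553183576)*sqrt(2).
The factor w**2 - 4*w/3 - 4/9 splits as (w - a)(w - a') with a = 2/3 + (2/3)*sqrt(2), a' = 2/3 - (2/3)*sqrt(2). At the order-1 pole a set g(w) = (w - a)*f(w) = [(8*w**2 - 14*w/19 - 13/9)/(w + 11/9)**3] / (w - a').
Simple pole: residue = g(a) at a = 2/3 + (2/3)*sqrt(2), which is 158758947/388295894 + (15073047/1553183576)*sqrt(2).
List the singular points by increasing real part (a conjugate pair: the negative imaginary part first).


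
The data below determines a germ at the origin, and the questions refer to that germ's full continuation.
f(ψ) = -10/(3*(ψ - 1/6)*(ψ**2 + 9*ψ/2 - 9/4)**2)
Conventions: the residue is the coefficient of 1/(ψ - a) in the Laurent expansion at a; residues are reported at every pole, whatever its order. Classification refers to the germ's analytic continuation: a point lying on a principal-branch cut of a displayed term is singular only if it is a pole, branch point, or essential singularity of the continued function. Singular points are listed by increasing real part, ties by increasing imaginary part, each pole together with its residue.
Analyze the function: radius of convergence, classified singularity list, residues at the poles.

Radius of convergence at 0: 1/6.
At -9/4 - (3/4)*sqrt(13): a pole of order 2; residue 2160/2809 - (2688880/12817467)*sqrt(13).
At 1/6: a pole of order 1; residue -4320/2809.
At -9/4 + (3/4)*sqrt(13): a pole of order 2; residue 2160/2809 + (2688880/12817467)*sqrt(13).

Denominator factor (ψ**2 + 9*ψ/2 - 9/4)^2: discriminant 117/4, real irrational roots -9/4 + (3/4)*sqrt(13) and -9/4 - (3/4)*sqrt(13); poles of order 2, moduli -9/4 + (3/4)*sqrt(13) and 9/4 + (3/4)*sqrt(13).
Denominator factor (ψ - 1/6): pole of order 1 at 1/6, modulus 1/6.
The radius of convergence is the smallest modulus among the singular points: 1/6.
The factor ψ**2 + 9*ψ/2 - 9/4 splits as (ψ - a)(ψ - a') with a = -9/4 - (3/4)*sqrt(13), a' = -9/4 + (3/4)*sqrt(13). At the order-2 pole a set g(ψ) = (ψ - a)^2*f(ψ) = [-10/(3*(ψ - 1/6))] / (ψ - a')^2.
Order-2 pole: residue = g'(a); g'(-9/4 - (3/4)*sqrt(13)) = 2160/2809 - (2688880/12817467)*sqrt(13), so the residue is 2160/2809 - (2688880/12817467)*sqrt(13).
At the order-1 pole 1/6 set g(ψ) = (ψ - (1/6))*f(ψ) = -10/(3*(ψ**2 + 9*ψ/2 - 9/4)**2).
Simple pole: residue = g(a) at a = 1/6, which is -4320/2809.
The factor ψ**2 + 9*ψ/2 - 9/4 splits as (ψ - a)(ψ - a') with a = -9/4 + (3/4)*sqrt(13), a' = -9/4 - (3/4)*sqrt(13). At the order-2 pole a set g(ψ) = (ψ - a)^2*f(ψ) = [-10/(3*(ψ - 1/6))] / (ψ - a')^2.
Order-2 pole: residue = g'(a); g'(-9/4 + (3/4)*sqrt(13)) = 2160/2809 + (2688880/12817467)*sqrt(13), so the residue is 2160/2809 + (2688880/12817467)*sqrt(13).
List the singular points by increasing real part (a conjugate pair: the negative imaginary part first).


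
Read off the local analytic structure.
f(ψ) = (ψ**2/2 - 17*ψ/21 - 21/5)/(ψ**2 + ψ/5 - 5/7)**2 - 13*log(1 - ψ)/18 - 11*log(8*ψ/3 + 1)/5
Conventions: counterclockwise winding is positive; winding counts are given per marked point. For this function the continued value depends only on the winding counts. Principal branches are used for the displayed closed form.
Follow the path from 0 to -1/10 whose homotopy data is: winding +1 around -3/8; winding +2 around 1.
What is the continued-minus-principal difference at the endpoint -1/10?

Continued minus principal equals -(328/45)*pi*i.

The rational part is single-valued and drops out of the difference; each branch term changes only by its own monodromy.
(-13/18)*log(1 - ψ/(1)): each positive loop around 1 adds 2*pi*i to the log, so winding +2 contributes (-13/18)*(2)*2*pi*i = -(26/9)*pi*i.
(-11/5)*log(1 - ψ/(-3/8)): each positive loop around -3/8 adds 2*pi*i to the log, so winding +1 contributes (-11/5)*(1)*2*pi*i = -(22/5)*pi*i.
Summing the contributions at ψ = -1/10 gives -(328/45)*pi*i.


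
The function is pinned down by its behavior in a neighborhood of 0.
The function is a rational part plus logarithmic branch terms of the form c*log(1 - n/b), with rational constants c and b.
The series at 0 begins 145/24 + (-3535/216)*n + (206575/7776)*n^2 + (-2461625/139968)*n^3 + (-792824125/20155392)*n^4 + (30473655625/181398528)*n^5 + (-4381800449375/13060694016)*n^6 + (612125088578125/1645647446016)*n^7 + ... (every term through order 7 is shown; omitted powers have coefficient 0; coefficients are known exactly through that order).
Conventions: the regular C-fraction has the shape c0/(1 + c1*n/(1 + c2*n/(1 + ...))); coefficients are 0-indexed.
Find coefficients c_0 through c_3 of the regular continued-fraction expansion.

Taylor coefficients (read off): a_0 = 145/24, a_1 = -3535/216, a_2 = 206575/7776, a_3 = -2461625/139968.
c0 = a_0 = 145/24. Peel one level at a time: if S = 1 + c*n/S' with S'(0) = 1, then c is the n-coefficient of S and S' = c*n/(S - 1).
S_1 = c0/f = 1 + (707/261)*n + (89029/30276)*n^2 + ...; c1 = 707/261.
S_2 = c1*n/(S_1 - 1) = 1 + (-89029/82012)*n + (112309075/71978256)*n^2 + ...; c2 = -89029/82012.
S_3 = c2*n/(S_2 - 1) = 1 + (3256963175/2265966108)*n + ...; c3 = 3256963175/2265966108.

The regular C-fraction coefficients are [145/24, 707/261, -89029/82012, 3256963175/2265966108].


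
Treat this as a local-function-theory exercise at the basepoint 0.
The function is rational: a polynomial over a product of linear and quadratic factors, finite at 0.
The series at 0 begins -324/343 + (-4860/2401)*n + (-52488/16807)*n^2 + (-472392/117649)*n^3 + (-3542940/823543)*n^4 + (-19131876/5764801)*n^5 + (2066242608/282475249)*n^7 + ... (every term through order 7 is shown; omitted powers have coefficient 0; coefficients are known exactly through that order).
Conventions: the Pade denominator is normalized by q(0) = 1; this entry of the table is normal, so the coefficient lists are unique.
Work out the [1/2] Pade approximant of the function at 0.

The Pade approximant has numerator coefficients [-324/343, 972/16807]; denominator coefficients [1, -108/49, 486/343].

Taylor coefficients needed (read off): a_0 = -324/343, a_1 = -4860/2401, a_2 = -52488/16807, a_3 = -472392/117649.
Write the denominator as Q(n) = 1 + q1*n + q2*n^2. Requiring Q*f - P = O(n^4) with deg P <= 1 kills the coefficients of n^2..n^3 in Q*f:
  n^2: a_2 + q1*a_1 + q2*a_0 = 0, i.e. -52488/16807 + (-4860/2401)*q1 + (-324/343)*q2 = 0.
  n^3: a_3 + q1*a_2 + q2*a_1 = 0, i.e. -472392/117649 + (-52488/16807)*q1 + (-4860/2401)*q2 = 0.
Solving this linear system: q1 = -108/49, q2 = 486/343.
The numerator is Q*f truncated at degree 1: P0 = a_0 = -324/343; P1 = a_1 + q1*a_0 = 972/16807.


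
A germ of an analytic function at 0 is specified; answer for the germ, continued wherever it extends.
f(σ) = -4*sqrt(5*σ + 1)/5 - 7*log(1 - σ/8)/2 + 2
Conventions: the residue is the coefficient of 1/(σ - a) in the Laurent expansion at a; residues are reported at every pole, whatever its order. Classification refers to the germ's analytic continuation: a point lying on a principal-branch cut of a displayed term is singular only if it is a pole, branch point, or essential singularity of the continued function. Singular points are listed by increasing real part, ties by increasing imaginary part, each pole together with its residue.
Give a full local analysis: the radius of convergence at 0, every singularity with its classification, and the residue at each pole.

Radius of convergence at 0: 1/5.
At -1/5: an algebraic (square-root) branch point.
At 8: a logarithmic branch point.

Branch term (-7/2)*log(1 - σ/(8)): its argument vanishes at σ = 8, a logarithmic branch point, modulus 8.
Branch term (-4/5)*sqrt(1 - σ/(-1/5)): its argument vanishes at σ = -1/5, a square-root branch point, modulus 1/5.
The radius of convergence is the smallest modulus among the singular points: 1/5.
List the singular points by increasing real part (a conjugate pair: the negative imaginary part first).


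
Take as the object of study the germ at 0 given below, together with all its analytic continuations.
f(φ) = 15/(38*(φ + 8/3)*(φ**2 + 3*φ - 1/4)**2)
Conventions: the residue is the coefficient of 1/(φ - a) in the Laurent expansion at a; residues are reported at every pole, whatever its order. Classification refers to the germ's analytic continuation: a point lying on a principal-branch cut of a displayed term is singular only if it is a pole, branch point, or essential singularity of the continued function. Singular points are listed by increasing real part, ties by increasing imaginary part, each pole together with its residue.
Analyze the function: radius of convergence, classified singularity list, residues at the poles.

Radius of convergence at 0: -3/2 + (1/2)*sqrt(10).
At -3/2 - (1/2)*sqrt(10): a pole of order 2; residue -4860/31939 - (13923/319390)*sqrt(10).
At -8/3: a pole of order 1; residue 9720/31939.
At -3/2 + (1/2)*sqrt(10): a pole of order 2; residue -4860/31939 + (13923/319390)*sqrt(10).

Denominator factor (φ**2 + 3*φ - 1/4)^2: discriminant 10, real irrational roots -3/2 + (1/2)*sqrt(10) and -3/2 - (1/2)*sqrt(10); poles of order 2, moduli -3/2 + (1/2)*sqrt(10) and 3/2 + (1/2)*sqrt(10).
Denominator factor (φ + 8/3): pole of order 1 at -8/3, modulus 8/3.
The radius of convergence is the smallest modulus among the singular points: -3/2 + (1/2)*sqrt(10).
The factor φ**2 + 3*φ - 1/4 splits as (φ - a)(φ - a') with a = -3/2 - (1/2)*sqrt(10), a' = -3/2 + (1/2)*sqrt(10). At the order-2 pole a set g(φ) = (φ - a)^2*f(φ) = [15/(38*(φ + 8/3))] / (φ - a')^2.
Order-2 pole: residue = g'(a); g'(-3/2 - (1/2)*sqrt(10)) = -4860/31939 - (13923/319390)*sqrt(10), so the residue is -4860/31939 - (13923/319390)*sqrt(10).
At the order-1 pole -8/3 set g(φ) = (φ - (-8/3))*f(φ) = 15/(38*(φ**2 + 3*φ - 1/4)**2).
Simple pole: residue = g(a) at a = -8/3, which is 9720/31939.
The factor φ**2 + 3*φ - 1/4 splits as (φ - a)(φ - a') with a = -3/2 + (1/2)*sqrt(10), a' = -3/2 - (1/2)*sqrt(10). At the order-2 pole a set g(φ) = (φ - a)^2*f(φ) = [15/(38*(φ + 8/3))] / (φ - a')^2.
Order-2 pole: residue = g'(a); g'(-3/2 + (1/2)*sqrt(10)) = -4860/31939 + (13923/319390)*sqrt(10), so the residue is -4860/31939 + (13923/319390)*sqrt(10).
List the singular points by increasing real part (a conjugate pair: the negative imaginary part first).


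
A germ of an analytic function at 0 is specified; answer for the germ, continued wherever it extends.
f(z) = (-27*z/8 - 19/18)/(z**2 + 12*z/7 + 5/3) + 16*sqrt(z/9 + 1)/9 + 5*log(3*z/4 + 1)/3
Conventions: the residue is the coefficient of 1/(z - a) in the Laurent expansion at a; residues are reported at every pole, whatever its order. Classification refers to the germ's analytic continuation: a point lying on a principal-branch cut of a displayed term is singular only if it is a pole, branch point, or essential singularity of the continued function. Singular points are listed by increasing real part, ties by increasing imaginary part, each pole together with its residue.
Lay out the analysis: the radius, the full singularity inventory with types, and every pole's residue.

Radius of convergence at 0: (1/3)*sqrt(15).
At -9: an algebraic (square-root) branch point.
At -4/3: a logarithmic branch point.
At (-6/7) - ((1/21)*sqrt(411))*i: a pole of order 1; residue (-27/16) + ((463/9864)*sqrt(411))*i.
At (-6/7) + ((1/21)*sqrt(411))*i: a pole of order 1; residue (-27/16) - ((463/9864)*sqrt(411))*i.

Denominator factor (z**2 + 12*z/7 + 5/3): discriminant -548/147, complex-conjugate roots (-6/7) + ((1/21)*sqrt(411))*i and (-6/7) - ((1/21)*sqrt(411))*i; poles of order 1, moduli (1/3)*sqrt(15) and (1/3)*sqrt(15).
Branch term (5/3)*log(1 - z/(-4/3)): its argument vanishes at z = -4/3, a logarithmic branch point, modulus 4/3.
Branch term (16/9)*sqrt(1 - z/(-9)): its argument vanishes at z = -9, a square-root branch point, modulus 9.
The radius of convergence is the smallest modulus among the singular points: (1/3)*sqrt(15).
The branch terms are analytic at (-6/7) - ((1/21)*sqrt(411))*i and contribute nothing to the residue; only the rational part matters.
The factor z**2 + 12*z/7 + 5/3 splits as (z - a)(z - a') with a = (-6/7) - ((1/21)*sqrt(411))*i, a' = (-6/7) + ((1/21)*sqrt(411))*i. At the order-1 pole a set g(z) = (z - a)*(rational part) = [-27*z/8 - 19/18] / (z - a').
Simple pole: residue = g(a) at a = (-6/7) - ((1/21)*sqrt(411))*i, which is (-27/16) + ((463/9864)*sqrt(411))*i.
The branch terms are analytic at (-6/7) + ((1/21)*sqrt(411))*i and contribute nothing to the residue; only the rational part matters.
The factor z**2 + 12*z/7 + 5/3 splits as (z - a)(z - a') with a = (-6/7) + ((1/21)*sqrt(411))*i, a' = (-6/7) - ((1/21)*sqrt(411))*i. At the order-1 pole a set g(z) = (z - a)*(rational part) = [-27*z/8 - 19/18] / (z - a').
Simple pole: residue = g(a) at a = (-6/7) + ((1/21)*sqrt(411))*i, which is (-27/16) - ((463/9864)*sqrt(411))*i.
List the singular points by increasing real part (a conjugate pair: the negative imaginary part first).


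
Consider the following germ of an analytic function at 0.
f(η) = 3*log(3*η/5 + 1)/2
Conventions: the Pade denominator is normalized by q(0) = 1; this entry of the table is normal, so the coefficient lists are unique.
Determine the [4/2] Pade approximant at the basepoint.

Taylor coefficients needed (expand at 0): a_0 = 0, a_1 = 9/10, a_2 = -27/100, a_3 = 27/250, a_4 = -243/5000, a_5 = 729/31250, a_6 = -729/62500.
Write the denominator as Q(η) = 1 + q1*η + q2*η^2. Requiring Q*f - P = O(η^7) with deg P <= 4 kills the coefficients of η^5..η^6 in Q*f:
  η^5: a_5 + q1*a_4 + q2*a_3 = 0, i.e. 729/31250 + (-243/5000)*q1 + (27/250)*q2 = 0.
  η^6: a_6 + q1*a_5 + q2*a_4 = 0, i.e. -729/62500 + (729/31250)*q1 + (-243/5000)*q2 = 0.
Solving this linear system: q1 = 4/5, q2 = 18/125.
The numerator is Q*f truncated at degree 4: P0 = a_0 = 0; P1 = a_1 + q1*a_0 = 9/10; P2 = a_2 + q1*a_1 + q2*a_0 = 9/20; P3 = a_3 + q1*a_2 + q2*a_1 = 27/1250; P4 = a_4 + q1*a_3 + q2*a_2 = -27/25000.

The Pade approximant has numerator coefficients [0, 9/10, 9/20, 27/1250, -27/25000]; denominator coefficients [1, 4/5, 18/125].


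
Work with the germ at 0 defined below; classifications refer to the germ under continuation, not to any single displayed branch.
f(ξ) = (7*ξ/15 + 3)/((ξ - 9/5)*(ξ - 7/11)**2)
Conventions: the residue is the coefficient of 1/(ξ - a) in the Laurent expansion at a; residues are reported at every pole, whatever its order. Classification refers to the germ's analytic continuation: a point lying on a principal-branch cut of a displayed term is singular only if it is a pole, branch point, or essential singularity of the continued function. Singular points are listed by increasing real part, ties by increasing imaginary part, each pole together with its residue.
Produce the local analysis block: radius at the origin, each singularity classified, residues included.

Denominator factor (ξ - 9/5): pole of order 1 at 9/5, modulus 9/5.
Denominator factor (ξ - 7/11)^2: pole of order 2 at 7/11, modulus 7/11.
The radius of convergence is the smallest modulus among the singular points: 7/11.
At the order-2 pole 7/11 set g(ξ) = (ξ - (7/11))^2*f(ξ) = (7*ξ/15 + 3)/(ξ - 9/5).
Order-2 pole: residue = g'(a); g'(7/11) = -363/128, so the residue is -363/128.
At the order-1 pole 9/5 set g(ξ) = (ξ - (9/5))*f(ξ) = (7*ξ/15 + 3)/(ξ - 7/11)**2.
Simple pole: residue = g(a) at a = 9/5, which is 363/128.
List the singular points by increasing real part (a conjugate pair: the negative imaginary part first).

Radius of convergence at 0: 7/11.
At 7/11: a pole of order 2; residue -363/128.
At 9/5: a pole of order 1; residue 363/128.


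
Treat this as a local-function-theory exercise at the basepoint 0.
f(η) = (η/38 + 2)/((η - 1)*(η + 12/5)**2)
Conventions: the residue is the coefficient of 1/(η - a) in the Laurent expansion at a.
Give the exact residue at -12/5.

At the order-2 pole -12/5 set g(η) = (η - (-12/5))^2*f(η) = (η/38 + 2)/(η - 1).
Order-2 pole: residue = g'(a); g'(-12/5) = -1925/10982, so the residue is -1925/10982.

The residue is -1925/10982.
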